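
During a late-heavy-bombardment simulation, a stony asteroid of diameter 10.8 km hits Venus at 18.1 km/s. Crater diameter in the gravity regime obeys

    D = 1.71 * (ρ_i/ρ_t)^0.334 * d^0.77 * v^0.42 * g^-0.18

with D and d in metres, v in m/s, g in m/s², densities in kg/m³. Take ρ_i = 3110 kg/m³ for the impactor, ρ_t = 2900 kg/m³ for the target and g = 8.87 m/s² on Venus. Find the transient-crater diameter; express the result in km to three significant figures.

In SI units: d = 10800 m, v = 18100 m/s.
(ρ_i/ρ_t)^0.334 = (3110/2900)^0.334 = 1.024
d^0.77 = 10800^0.77 = 1276
v^0.42 = 18100^0.42 = 61.41
g^-0.18 = 8.87^-0.18 = 0.6751
D = 1.71 × 1.024 × 1276 × 61.41 × 0.6751 = 92630 m
   = 92.63 km

D ≈ 92.6 km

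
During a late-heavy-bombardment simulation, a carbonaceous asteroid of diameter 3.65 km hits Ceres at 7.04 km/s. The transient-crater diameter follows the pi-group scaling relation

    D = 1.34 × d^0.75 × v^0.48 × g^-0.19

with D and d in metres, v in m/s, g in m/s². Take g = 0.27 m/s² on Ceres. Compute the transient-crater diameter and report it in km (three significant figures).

D ≈ 56.7 km

In SI units: d = 3650 m, v = 7040 m/s.
d^0.75 = 3650^0.75 = 469.6
v^0.48 = 7040^0.48 = 70.28
g^-0.19 = 0.27^-0.19 = 1.282
D = 1.34 × 469.6 × 70.28 × 1.282 = 56696 m
   = 56.70 km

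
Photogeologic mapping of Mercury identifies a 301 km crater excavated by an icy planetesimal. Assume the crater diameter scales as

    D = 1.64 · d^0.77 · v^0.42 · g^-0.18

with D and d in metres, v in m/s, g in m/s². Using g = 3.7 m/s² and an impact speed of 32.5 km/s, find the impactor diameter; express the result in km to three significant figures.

d ≈ 32.2 km

Rearranging for d: d = [D / (1.64 · 32500^0.42 · 3.7^-0.18)]^(1/0.77).
D = 301000 m.
32500^0.42 = 78.52
3.7^-0.18 = 0.7902
Denominator = 1.64 × 78.52 × 0.7902 = 101.8
D / 101.8 = 301000 / 101.8 = 2957
d = 2957^(1/0.77) = 2957^1.2987 = 32181 m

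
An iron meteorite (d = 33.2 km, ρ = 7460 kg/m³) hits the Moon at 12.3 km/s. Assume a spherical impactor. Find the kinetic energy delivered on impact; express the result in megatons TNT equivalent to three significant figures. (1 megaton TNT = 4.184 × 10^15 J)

E ≈ 2.58 × 10^9 Mt TNT

d = 33200 m; v = 12300 m/s.
Mass m = (π/6) ρ d³ = (π/6) × 7460 × (33200)³ = 1.429 × 10^17 kg
E = ½ m v² = 0.5 × 1.429 × 10^17 × (12300)² = 1.081 × 10^25 J
   = 1.081 × 10^25 / 4.184×10^15 = 2.584 × 10^9 Mt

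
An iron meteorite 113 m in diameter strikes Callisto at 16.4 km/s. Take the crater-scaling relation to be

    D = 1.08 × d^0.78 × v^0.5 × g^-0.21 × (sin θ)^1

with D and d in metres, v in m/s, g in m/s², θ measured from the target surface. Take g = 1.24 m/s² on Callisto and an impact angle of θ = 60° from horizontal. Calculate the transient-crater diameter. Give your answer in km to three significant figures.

In SI units: v = 16400 m/s.
d^0.78 = 113^0.78 = 39.94
v^0.5 = 16400^0.5 = 128.1
g^-0.21 = 1.24^-0.21 = 0.9558
(sin 60°)^1 = 0.8660^1 = 0.8660
D = 1.08 × 39.94 × 128.1 × 0.9558 × 0.8660 = 4574 m
   = 4.574 km

D ≈ 4.57 km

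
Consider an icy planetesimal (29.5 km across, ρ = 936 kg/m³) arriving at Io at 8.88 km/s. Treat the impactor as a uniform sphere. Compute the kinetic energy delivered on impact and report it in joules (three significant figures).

E ≈ 4.96 × 10^23 J

d = 29500 m; v = 8880 m/s.
Mass m = (π/6) ρ d³ = (π/6) × 936 × (29500)³ = 1.258 × 10^16 kg
E = ½ m v² = 0.5 × 1.258 × 10^16 × (8880)² = 4.960 × 10^23 J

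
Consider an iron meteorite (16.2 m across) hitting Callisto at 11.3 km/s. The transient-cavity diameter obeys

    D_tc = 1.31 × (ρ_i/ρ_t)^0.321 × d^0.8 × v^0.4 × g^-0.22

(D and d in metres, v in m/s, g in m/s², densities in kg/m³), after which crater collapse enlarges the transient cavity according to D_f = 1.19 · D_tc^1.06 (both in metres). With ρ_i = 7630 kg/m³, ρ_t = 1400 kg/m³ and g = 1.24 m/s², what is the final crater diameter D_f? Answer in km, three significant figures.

v = 11300 m/s.
(ρ_i/ρ_t)^0.321 = (7630/1400)^0.321 = 1.723
d^0.8 = 16.2^0.8 = 9.281
v^0.4 = 11300^0.4 = 41.81
g^-0.22 = 1.24^-0.22 = 0.9538
D_tc = 1.31 × 1.723 × 9.281 × 41.81 × 0.9538 = 835.4 m
D_f = 1.19 × (835.4)^1.06 = 1489 m
     = 1.489 km

D_f ≈ 1.49 km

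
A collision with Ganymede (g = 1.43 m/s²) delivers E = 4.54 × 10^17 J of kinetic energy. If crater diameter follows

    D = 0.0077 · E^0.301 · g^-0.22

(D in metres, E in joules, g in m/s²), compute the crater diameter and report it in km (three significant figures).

E^0.301 = (4.54 × 10^17)^0.301 = 2.064 × 10^5
g^-0.22 = 1.43^-0.22 = 0.9243
D = 0.0077 × 2.064 × 10^5 × 0.9243 = 1469 m
   = 1.469 km

D ≈ 1.47 km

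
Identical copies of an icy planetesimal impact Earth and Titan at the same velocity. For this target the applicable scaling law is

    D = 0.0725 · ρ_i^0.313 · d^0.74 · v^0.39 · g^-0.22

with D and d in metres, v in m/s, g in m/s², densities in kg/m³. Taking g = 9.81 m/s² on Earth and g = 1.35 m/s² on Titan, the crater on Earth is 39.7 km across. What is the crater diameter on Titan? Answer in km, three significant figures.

All impactor-dependent factors cancel in the ratio, leaving D_Titan/D_Earth = (g_Titan/g_Earth)^-0.22.
(1.35/9.81)^-0.22 = 0.1376^-0.22 = 1.547
D_Titan = 1.547 × 39.7 km = 61.4 km

D ≈ 61.4 km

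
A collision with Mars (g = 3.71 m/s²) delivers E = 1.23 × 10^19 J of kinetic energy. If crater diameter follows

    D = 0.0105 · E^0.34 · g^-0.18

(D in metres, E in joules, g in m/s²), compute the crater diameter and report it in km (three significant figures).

D ≈ 25.7 km

E^0.34 = (1.23 × 10^19)^0.34 = 3.094 × 10^6
g^-0.18 = 3.71^-0.18 = 0.7898
D = 0.0105 × 3.094 × 10^6 × 0.7898 = 25658 m
   = 25.66 km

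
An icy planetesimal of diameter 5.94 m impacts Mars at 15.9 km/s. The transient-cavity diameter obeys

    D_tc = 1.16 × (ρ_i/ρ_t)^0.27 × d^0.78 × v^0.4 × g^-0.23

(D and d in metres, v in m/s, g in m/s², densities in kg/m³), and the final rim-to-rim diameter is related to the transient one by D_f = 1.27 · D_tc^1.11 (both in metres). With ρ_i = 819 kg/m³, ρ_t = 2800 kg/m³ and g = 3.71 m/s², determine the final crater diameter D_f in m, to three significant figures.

D_f ≈ 254 m

v = 15900 m/s.
(ρ_i/ρ_t)^0.27 = (819/2800)^0.27 = 0.7176
d^0.78 = 5.94^0.78 = 4.014
v^0.4 = 15900^0.4 = 47.92
g^-0.23 = 3.71^-0.23 = 0.7397
D_tc = 1.16 × 0.7176 × 4.014 × 47.92 × 0.7397 = 118.4 m
D_f = 1.27 × (118.4)^1.11 = 254.2 m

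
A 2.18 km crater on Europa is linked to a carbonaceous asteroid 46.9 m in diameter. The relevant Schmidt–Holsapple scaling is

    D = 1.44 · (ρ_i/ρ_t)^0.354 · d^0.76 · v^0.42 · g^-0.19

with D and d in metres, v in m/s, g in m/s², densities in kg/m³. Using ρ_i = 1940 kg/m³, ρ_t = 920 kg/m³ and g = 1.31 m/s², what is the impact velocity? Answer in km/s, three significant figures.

Rearranging for v: v = [D / (1.44 · (1940/920)^0.354 · 46.9^0.76 · 1.31^-0.19)]^(1/0.42).
D = 2180 m.
(1940/920)^0.354 = 1.302
46.9^0.76 = 18.62
1.31^-0.19 = 0.9500
Denominator = 1.44 × 1.302 × 18.62 × 0.9500 = 33.16
D / 33.16 = 2180 / 33.16 = 65.74
v = 65.74^(1/0.42) = 65.74^2.381 = 21294 m/s

v ≈ 21.3 km/s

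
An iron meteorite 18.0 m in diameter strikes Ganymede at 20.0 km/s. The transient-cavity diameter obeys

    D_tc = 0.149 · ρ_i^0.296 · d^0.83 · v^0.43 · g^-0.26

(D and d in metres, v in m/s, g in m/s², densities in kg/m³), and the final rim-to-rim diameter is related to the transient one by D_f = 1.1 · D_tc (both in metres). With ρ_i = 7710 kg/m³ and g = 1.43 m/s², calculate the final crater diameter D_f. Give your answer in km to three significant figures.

v = 20000 m/s.
ρ_i^0.296 = 7710^0.296 = 14.14
d^0.83 = 18^0.83 = 11.01
v^0.43 = 20000^0.43 = 70.70
g^-0.26 = 1.43^-0.26 = 0.9112
D_tc = 0.149 × 14.14 × 11.01 × 70.70 × 0.9112 = 1494 m
D_f = 1.1 × 1494 = 1643 m
     = 1.643 km

D_f ≈ 1.64 km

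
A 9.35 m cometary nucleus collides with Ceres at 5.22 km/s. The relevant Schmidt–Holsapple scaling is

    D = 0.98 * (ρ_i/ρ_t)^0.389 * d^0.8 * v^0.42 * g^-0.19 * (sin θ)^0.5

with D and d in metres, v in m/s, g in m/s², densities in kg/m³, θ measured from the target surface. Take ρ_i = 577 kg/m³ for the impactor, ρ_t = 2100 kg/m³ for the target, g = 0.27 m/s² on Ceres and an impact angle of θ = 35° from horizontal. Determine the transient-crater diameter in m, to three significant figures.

In SI units: v = 5220 m/s.
(ρ_i/ρ_t)^0.389 = (577/2100)^0.389 = 0.6050
d^0.8 = 9.35^0.8 = 5.979
v^0.42 = 5220^0.42 = 36.43
g^-0.19 = 0.27^-0.19 = 1.282
(sin 35°)^0.5 = 0.5736^0.5 = 0.7574
D = 0.98 × 0.6050 × 5.979 × 36.43 × 1.282 × 0.7574 = 125.4 m

D ≈ 125 m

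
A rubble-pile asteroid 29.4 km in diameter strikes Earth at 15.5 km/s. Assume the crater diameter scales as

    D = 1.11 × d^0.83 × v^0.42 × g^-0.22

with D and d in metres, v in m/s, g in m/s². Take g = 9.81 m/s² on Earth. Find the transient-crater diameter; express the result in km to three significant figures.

D ≈ 198 km

In SI units: d = 29400 m, v = 15500 m/s.
d^0.83 = 29400^0.83 = 5114
v^0.42 = 15500^0.42 = 57.54
g^-0.22 = 9.81^-0.22 = 0.6051
D = 1.11 × 5114 × 57.54 × 0.6051 = 1.976 × 10^5 m
   = 197.6 km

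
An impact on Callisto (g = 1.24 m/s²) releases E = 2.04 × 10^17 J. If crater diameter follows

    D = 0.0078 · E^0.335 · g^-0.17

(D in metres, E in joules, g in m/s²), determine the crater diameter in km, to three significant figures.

E^0.335 = (2.04 × 10^17)^0.335 = 6.291 × 10^5
g^-0.17 = 1.24^-0.17 = 0.9641
D = 0.0078 × 6.291 × 10^5 × 0.9641 = 4731 m
   = 4.731 km

D ≈ 4.73 km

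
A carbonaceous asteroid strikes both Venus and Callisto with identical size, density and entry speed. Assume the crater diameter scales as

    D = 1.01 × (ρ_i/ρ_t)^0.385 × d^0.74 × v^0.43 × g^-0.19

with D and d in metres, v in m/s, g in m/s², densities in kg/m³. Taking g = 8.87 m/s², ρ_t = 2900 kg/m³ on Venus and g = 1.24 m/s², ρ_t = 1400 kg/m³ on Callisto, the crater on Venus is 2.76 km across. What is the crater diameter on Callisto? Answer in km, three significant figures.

The impactor-only factors (d, v, ρ_i) cancel in the ratio, leaving D_Callisto/D_Venus = (g_Callisto/g_Venus)^-0.19 · (ρ_t,Venus/ρ_t,Callisto)^0.385.
(1.24/8.87)^-0.19 = 0.1398^-0.19 = 1.453
(2900/1400)^0.385 = 2.071^0.385 = 1.324
Ratio = 1.453 × 1.324 = 1.924
D_Callisto = 1.924 × 2.76 km = 5.31 km

D ≈ 5.31 km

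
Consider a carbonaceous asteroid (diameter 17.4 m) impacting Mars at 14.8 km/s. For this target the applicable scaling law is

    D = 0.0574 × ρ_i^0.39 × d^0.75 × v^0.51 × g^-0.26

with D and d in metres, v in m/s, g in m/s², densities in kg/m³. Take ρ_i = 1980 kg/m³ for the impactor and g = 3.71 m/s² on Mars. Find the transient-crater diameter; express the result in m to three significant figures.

In SI units: v = 14800 m/s.
ρ_i^0.39 = 1980^0.39 = 19.31
d^0.75 = 17.4^0.75 = 8.519
v^0.51 = 14800^0.51 = 133.9
g^-0.26 = 3.71^-0.26 = 0.7112
D = 0.0574 × 19.31 × 8.519 × 133.9 × 0.7112 = 899.2 m

D ≈ 899 m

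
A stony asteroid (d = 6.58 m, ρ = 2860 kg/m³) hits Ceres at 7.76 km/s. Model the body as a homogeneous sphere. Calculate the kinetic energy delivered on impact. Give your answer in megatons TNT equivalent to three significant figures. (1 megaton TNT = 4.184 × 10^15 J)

v = 7760 m/s.
Mass m = (π/6) ρ d³ = (π/6) × 2860 × (6.58)³ = 4.266 × 10^5 kg
E = ½ m v² = 0.5 × 4.266 × 10^5 × (7760)² = 1.284 × 10^13 J
   = 1.284 × 10^13 / 4.184×10^15 = 3.069 × 10^-3 Mt

E ≈ 3.07 × 10^-3 Mt TNT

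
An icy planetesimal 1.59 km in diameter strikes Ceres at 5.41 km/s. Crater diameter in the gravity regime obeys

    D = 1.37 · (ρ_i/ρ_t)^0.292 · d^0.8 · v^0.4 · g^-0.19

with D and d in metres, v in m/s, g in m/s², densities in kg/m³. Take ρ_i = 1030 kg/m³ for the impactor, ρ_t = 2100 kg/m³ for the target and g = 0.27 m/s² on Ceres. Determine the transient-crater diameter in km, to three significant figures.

D ≈ 16.2 km

In SI units: d = 1590 m, v = 5410 m/s.
(ρ_i/ρ_t)^0.292 = (1030/2100)^0.292 = 0.8122
d^0.8 = 1590^0.8 = 364.0
v^0.4 = 5410^0.4 = 31.14
g^-0.19 = 0.27^-0.19 = 1.282
D = 1.37 × 0.8122 × 364.0 × 31.14 × 1.282 = 16169 m
   = 16.17 km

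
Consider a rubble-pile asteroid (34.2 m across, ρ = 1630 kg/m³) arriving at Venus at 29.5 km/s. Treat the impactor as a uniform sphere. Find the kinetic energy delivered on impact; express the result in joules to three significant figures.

v = 29500 m/s.
Mass m = (π/6) ρ d³ = (π/6) × 1630 × (34.2)³ = 3.414 × 10^7 kg
E = ½ m v² = 0.5 × 3.414 × 10^7 × (29500)² = 1.486 × 10^16 J

E ≈ 1.49 × 10^16 J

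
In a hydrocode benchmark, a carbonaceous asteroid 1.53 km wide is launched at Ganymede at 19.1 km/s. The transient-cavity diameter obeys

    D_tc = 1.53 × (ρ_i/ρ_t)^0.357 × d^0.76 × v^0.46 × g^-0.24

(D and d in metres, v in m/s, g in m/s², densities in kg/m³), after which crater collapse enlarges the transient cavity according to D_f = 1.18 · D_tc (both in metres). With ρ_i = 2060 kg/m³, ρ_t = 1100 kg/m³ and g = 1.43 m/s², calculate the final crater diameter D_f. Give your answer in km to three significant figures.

D_f ≈ 50.8 km

In SI: d = 1530 m, v = 19100 m/s.
(ρ_i/ρ_t)^0.357 = (2060/1100)^0.357 = 1.251
d^0.76 = 1530^0.76 = 263.2
v^0.46 = 19100^0.46 = 93.17
g^-0.24 = 1.43^-0.24 = 0.9177
D_tc = 1.53 × 1.251 × 263.2 × 93.17 × 0.9177 = 43070 m
D_f = 1.18 × 43070 = 50823 m
     = 50.82 km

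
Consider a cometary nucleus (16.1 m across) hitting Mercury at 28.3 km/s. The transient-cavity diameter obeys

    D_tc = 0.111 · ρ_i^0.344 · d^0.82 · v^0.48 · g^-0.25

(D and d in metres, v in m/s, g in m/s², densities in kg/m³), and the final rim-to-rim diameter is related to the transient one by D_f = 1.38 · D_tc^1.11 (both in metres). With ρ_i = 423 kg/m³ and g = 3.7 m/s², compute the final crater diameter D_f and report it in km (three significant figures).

v = 28300 m/s.
ρ_i^0.344 = 423^0.344 = 8.007
d^0.82 = 16.1^0.82 = 9.763
v^0.48 = 28300^0.48 = 137.0
g^-0.25 = 3.7^-0.25 = 0.7210
D_tc = 0.111 × 8.007 × 9.763 × 137.0 × 0.7210 = 857.1 m
D_f = 1.38 × (857.1)^1.11 = 2486 m
     = 2.486 km

D_f ≈ 2.49 km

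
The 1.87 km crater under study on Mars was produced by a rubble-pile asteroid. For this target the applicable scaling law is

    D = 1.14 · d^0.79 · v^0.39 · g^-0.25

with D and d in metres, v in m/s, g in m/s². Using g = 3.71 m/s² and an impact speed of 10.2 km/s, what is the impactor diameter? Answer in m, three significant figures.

Rearranging for d: d = [D / (1.14 · 10200^0.39 · 3.71^-0.25)]^(1/0.79).
D = 1870 m.
10200^0.39 = 36.59
3.71^-0.25 = 0.7205
Denominator = 1.14 × 36.59 × 0.7205 = 30.05
D / 30.05 = 1870 / 30.05 = 62.23
d = 62.23^(1/0.79) = 62.23^1.2658 = 186.6 m

d ≈ 187 m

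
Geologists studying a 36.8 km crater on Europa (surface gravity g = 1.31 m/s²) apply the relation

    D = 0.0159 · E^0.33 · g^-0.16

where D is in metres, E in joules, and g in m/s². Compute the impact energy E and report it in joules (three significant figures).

Rearranging: E = [D / (0.0159 · g^-0.16)]^(1/0.33).
D = 36800 m.
g^-0.16 = 1.31^-0.16 = 0.9577
D / (0.0159 × 0.9577) = 36800 / (0.01523) = 2.416 × 10^6
E = (2.416 × 10^6)^3.0303 = 2.201 × 10^19 J

E ≈ 2.20 × 10^19 J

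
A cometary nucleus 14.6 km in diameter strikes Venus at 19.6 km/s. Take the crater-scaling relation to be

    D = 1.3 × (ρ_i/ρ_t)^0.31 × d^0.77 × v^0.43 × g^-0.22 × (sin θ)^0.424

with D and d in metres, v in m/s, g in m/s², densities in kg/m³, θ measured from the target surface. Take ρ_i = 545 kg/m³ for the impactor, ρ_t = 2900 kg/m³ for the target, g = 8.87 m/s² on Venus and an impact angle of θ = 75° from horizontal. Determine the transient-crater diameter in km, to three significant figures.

In SI units: d = 14600 m, v = 19600 m/s.
(ρ_i/ρ_t)^0.31 = (545/2900)^0.31 = 0.5956
d^0.77 = 14600^0.77 = 1609
v^0.43 = 19600^0.43 = 70.09
g^-0.22 = 8.87^-0.22 = 0.6187
(sin 75°)^0.424 = 0.9659^0.424 = 0.9854
D = 1.3 × 0.5956 × 1609 × 70.09 × 0.6187 × 0.9854 = 53236 m
   = 53.24 km

D ≈ 53.2 km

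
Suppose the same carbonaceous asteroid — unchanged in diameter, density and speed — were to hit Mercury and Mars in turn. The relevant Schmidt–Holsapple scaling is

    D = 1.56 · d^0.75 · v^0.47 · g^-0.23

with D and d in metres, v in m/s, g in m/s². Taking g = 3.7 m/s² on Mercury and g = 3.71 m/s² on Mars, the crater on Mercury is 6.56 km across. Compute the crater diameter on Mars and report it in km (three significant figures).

D ≈ 6.56 km

All impactor-dependent factors cancel in the ratio, leaving D_Mars/D_Mercury = (g_Mars/g_Mercury)^-0.23.
(3.71/3.7)^-0.23 = 1.003^-0.23 = 0.9993
D_Mars = 0.9993 × 6.56 km = 6.56 km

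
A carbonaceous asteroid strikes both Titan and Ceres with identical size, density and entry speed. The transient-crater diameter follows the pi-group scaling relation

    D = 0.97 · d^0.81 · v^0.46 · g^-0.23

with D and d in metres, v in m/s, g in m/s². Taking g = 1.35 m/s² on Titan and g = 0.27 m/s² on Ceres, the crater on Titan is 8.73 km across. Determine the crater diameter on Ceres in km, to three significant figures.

D ≈ 12.6 km

All impactor-dependent factors cancel in the ratio, leaving D_Ceres/D_Titan = (g_Ceres/g_Titan)^-0.23.
(0.27/1.35)^-0.23 = 0.2000^-0.23 = 1.448
D_Ceres = 1.448 × 8.73 km = 12.6 km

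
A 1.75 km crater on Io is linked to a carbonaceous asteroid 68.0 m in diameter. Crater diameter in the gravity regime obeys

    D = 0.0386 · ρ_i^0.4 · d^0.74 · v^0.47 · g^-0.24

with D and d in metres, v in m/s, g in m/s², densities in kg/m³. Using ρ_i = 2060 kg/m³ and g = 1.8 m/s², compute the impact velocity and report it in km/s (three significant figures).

Rearranging for v: v = [D / (0.0386 · 2060^0.4 · 68^0.74 · 1.8^-0.24)]^(1/0.47).
D = 1750 m.
2060^0.4 = 21.16
68^0.74 = 22.70
1.8^-0.24 = 0.8684
Denominator = 0.0386 × 21.16 × 22.70 × 0.8684 = 16.10
D / 16.10 = 1750 / 16.10 = 108.7
v = 108.7^(1/0.47) = 108.7^2.1277 = 21502 m/s

v ≈ 21.5 km/s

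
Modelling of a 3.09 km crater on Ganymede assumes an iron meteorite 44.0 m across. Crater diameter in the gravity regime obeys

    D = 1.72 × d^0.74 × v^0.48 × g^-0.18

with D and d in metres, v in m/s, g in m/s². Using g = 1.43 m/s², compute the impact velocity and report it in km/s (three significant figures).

Rearranging for v: v = [D / (1.72 · 44^0.74 · 1.43^-0.18)]^(1/0.48).
D = 3090 m.
44^0.74 = 16.45
1.43^-0.18 = 0.9376
Denominator = 1.72 × 16.45 × 0.9376 = 26.53
D / 26.53 = 3090 / 26.53 = 116.5
v = 116.5^(1/0.48) = 116.5^2.0833 = 20173 m/s

v ≈ 20.2 km/s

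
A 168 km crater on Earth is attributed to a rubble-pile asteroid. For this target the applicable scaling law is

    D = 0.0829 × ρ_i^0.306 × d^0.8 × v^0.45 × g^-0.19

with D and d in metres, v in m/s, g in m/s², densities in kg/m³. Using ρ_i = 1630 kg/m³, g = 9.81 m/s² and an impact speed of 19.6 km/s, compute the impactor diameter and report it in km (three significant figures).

d ≈ 29.9 km

Rearranging for d: d = [D / (0.0829 · 1630^0.306 · 19600^0.45 · 9.81^-0.19)]^(1/0.8).
D = 168000 m.
1630^0.306 = 9.615
19600^0.45 = 85.41
9.81^-0.19 = 0.6480
Denominator = 0.0829 × 9.615 × 85.41 × 0.6480 = 44.12
D / 44.12 = 168000 / 44.12 = 3808
d = 3808^(1/0.8) = 3808^1.25 = 29914 m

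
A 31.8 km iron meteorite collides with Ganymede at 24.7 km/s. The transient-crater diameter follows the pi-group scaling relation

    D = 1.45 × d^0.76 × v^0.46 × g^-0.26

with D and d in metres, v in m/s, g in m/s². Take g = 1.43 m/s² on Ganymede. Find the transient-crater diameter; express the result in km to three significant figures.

In SI units: d = 31800 m, v = 24700 m/s.
d^0.76 = 31800^0.76 = 2641
v^0.46 = 24700^0.46 = 104.9
g^-0.26 = 1.43^-0.26 = 0.9112
D = 1.45 × 2641 × 104.9 × 0.9112 = 3.660 × 10^5 m
   = 366.0 km

D ≈ 366 km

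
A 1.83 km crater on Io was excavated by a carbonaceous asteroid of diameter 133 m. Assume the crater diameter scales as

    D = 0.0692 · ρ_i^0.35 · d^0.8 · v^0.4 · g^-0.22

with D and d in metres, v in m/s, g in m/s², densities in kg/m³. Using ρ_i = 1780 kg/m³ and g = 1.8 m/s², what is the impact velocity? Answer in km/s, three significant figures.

Rearranging for v: v = [D / (0.0692 · 1780^0.35 · 133^0.8 · 1.8^-0.22)]^(1/0.4).
D = 1830 m.
1780^0.35 = 13.73
133^0.8 = 50.01
1.8^-0.22 = 0.8787
Denominator = 0.0692 × 13.73 × 50.01 × 0.8787 = 41.75
D / 41.75 = 1830 / 41.75 = 43.83
v = 43.83^(1/0.4) = 43.83^2.5 = 12718 m/s

v ≈ 12.7 km/s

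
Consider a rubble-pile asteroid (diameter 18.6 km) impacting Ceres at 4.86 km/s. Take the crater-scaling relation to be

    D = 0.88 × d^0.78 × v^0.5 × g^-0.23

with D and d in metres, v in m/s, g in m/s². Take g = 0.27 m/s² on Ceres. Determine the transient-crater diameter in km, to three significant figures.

In SI units: d = 18600 m, v = 4860 m/s.
d^0.78 = 18600^0.78 = 2139
v^0.5 = 4860^0.5 = 69.71
g^-0.23 = 0.27^-0.23 = 1.351
D = 0.88 × 2139 × 69.71 × 1.351 = 1.773 × 10^5 m
   = 177.3 km

D ≈ 177 km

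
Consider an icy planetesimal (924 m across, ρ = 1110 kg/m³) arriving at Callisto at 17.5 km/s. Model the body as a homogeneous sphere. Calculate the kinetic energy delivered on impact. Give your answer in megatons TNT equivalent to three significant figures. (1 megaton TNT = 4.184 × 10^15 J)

v = 17500 m/s.
Mass m = (π/6) ρ d³ = (π/6) × 1110 × (924)³ = 4.585 × 10^11 kg
E = ½ m v² = 0.5 × 4.585 × 10^11 × (17500)² = 7.021 × 10^19 J
   = 7.021 × 10^19 / 4.184×10^15 = 16781 Mt

E ≈ 16800 Mt TNT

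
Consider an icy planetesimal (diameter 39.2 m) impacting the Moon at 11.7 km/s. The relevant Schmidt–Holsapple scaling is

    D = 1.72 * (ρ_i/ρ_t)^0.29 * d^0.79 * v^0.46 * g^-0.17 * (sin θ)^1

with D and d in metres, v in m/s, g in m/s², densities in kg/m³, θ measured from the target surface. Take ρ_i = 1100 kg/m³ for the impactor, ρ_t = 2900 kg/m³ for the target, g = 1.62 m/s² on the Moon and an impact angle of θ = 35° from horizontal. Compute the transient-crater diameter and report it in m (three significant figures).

In SI units: v = 11700 m/s.
(ρ_i/ρ_t)^0.29 = (1100/2900)^0.29 = 0.7549
d^0.79 = 39.2^0.79 = 18.14
v^0.46 = 11700^0.46 = 74.36
g^-0.17 = 1.62^-0.17 = 0.9213
(sin 35°)^1 = 0.5736^1 = 0.5736
D = 1.72 × 0.7549 × 18.14 × 74.36 × 0.9213 × 0.5736 = 925.6 m

D ≈ 926 m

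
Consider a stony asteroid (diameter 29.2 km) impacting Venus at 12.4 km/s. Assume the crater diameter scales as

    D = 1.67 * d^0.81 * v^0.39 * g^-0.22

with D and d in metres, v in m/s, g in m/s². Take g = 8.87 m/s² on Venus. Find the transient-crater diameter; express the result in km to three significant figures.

D ≈ 169 km

In SI units: d = 29200 m, v = 12400 m/s.
d^0.81 = 29200^0.81 = 4140
v^0.39 = 12400^0.39 = 39.49
g^-0.22 = 8.87^-0.22 = 0.6187
D = 1.67 × 4140 × 39.49 × 0.6187 = 1.689 × 10^5 m
   = 168.9 km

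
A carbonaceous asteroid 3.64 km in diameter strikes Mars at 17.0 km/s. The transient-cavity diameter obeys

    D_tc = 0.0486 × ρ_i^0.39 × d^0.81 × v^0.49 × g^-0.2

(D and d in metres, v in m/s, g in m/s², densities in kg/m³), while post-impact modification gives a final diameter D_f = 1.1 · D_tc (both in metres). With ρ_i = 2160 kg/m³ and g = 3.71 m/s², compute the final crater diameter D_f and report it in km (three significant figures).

D_f ≈ 74.5 km

In SI: d = 3640 m, v = 17000 m/s.
ρ_i^0.39 = 2160^0.39 = 19.97
d^0.81 = 3640^0.81 = 766.5
v^0.49 = 17000^0.49 = 118.3
g^-0.2 = 3.71^-0.2 = 0.7694
D_tc = 0.0486 × 19.97 × 766.5 × 118.3 × 0.7694 = 67710 m
D_f = 1.1 × 67710 = 74481 m
     = 74.48 km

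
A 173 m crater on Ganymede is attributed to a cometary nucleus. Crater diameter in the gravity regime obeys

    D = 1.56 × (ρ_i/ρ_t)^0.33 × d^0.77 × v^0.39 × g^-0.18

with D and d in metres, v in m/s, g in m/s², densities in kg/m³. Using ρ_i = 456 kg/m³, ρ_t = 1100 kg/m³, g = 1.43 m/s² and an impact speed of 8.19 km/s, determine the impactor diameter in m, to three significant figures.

d ≈ 7.48 m

Rearranging for d: d = [D / (1.56 · (456/1100)^0.33 · 8190^0.39 · 1.43^-0.18)]^(1/0.77).
(456/1100)^0.33 = 0.7478
8190^0.39 = 33.59
1.43^-0.18 = 0.9376
Denominator = 1.56 × 0.7478 × 33.59 × 0.9376 = 36.74
D / 36.74 = 173 / 36.74 = 4.709
d = 4.709^(1/0.77) = 4.709^1.2987 = 7.481 m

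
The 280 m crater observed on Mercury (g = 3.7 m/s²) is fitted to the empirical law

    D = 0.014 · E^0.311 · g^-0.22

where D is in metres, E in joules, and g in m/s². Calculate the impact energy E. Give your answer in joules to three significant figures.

Rearranging: E = [D / (0.014 · g^-0.22)]^(1/0.311).
g^-0.22 = 3.7^-0.22 = 0.7499
D / (0.014 × 0.7499) = 280 / (0.01050) = 2.667 × 10^4
E = (2.667 × 10^4)^3.2154 = 1.704 × 10^14 J

E ≈ 1.70 × 10^14 J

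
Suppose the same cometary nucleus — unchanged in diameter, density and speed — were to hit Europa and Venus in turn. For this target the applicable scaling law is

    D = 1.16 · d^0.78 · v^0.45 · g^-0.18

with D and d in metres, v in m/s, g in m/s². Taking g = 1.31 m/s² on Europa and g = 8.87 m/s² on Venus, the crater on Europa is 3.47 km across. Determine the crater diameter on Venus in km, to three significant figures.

All impactor-dependent factors cancel in the ratio, leaving D_Venus/D_Europa = (g_Venus/g_Europa)^-0.18.
(8.87/1.31)^-0.18 = 6.771^-0.18 = 0.7087
D_Venus = 0.7087 × 3.47 km = 2.46 km

D ≈ 2.46 km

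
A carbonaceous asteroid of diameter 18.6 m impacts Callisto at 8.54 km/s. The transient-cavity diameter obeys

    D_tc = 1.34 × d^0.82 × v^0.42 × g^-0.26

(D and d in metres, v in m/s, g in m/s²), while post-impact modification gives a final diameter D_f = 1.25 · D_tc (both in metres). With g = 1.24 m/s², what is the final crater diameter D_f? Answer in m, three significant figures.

v = 8540 m/s.
d^0.82 = 18.6^0.82 = 10.99
v^0.42 = 8540^0.42 = 44.79
g^-0.26 = 1.24^-0.26 = 0.9456
D_tc = 1.34 × 10.99 × 44.79 × 0.9456 = 623.7 m
D_f = 1.25 × 623.7 = 779.6 m

D_f ≈ 780 m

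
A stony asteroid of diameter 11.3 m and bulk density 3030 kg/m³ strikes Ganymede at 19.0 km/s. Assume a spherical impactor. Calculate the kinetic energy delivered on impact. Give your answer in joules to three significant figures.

v = 19000 m/s.
Mass m = (π/6) ρ d³ = (π/6) × 3030 × (11.3)³ = 2.289 × 10^6 kg
E = ½ m v² = 0.5 × 2.289 × 10^6 × (19000)² = 4.132 × 10^14 J

E ≈ 4.13 × 10^14 J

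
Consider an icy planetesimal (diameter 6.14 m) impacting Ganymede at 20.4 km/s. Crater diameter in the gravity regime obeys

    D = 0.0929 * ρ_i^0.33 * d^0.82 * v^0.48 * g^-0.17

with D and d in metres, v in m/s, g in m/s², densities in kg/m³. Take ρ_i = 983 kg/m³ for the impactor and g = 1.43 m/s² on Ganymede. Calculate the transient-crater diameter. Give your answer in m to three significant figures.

D ≈ 441 m

In SI units: v = 20400 m/s.
ρ_i^0.33 = 983^0.33 = 9.717
d^0.82 = 6.14^0.82 = 4.429
v^0.48 = 20400^0.48 = 117.1
g^-0.17 = 1.43^-0.17 = 0.9410
D = 0.0929 × 9.717 × 4.429 × 117.1 × 0.9410 = 440.6 m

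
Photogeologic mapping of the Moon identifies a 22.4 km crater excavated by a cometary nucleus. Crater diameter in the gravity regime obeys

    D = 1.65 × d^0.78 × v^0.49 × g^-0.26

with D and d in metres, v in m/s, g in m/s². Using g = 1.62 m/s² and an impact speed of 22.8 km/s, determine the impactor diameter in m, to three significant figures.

Rearranging for d: d = [D / (1.65 · 22800^0.49 · 1.62^-0.26)]^(1/0.78).
D = 22400 m.
22800^0.49 = 136.6
1.62^-0.26 = 0.8821
Denominator = 1.65 × 136.6 × 0.8821 = 198.8
D / 198.8 = 22400 / 198.8 = 112.7
d = 112.7^(1/0.78) = 112.7^1.2821 = 427.3 m

d ≈ 427 m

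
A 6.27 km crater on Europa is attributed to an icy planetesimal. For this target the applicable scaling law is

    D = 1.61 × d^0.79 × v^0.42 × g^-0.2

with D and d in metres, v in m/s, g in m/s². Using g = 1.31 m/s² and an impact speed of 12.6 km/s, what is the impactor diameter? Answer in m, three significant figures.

Rearranging for d: d = [D / (1.61 · 12600^0.42 · 1.31^-0.2)]^(1/0.79).
D = 6270 m.
12600^0.42 = 52.74
1.31^-0.2 = 0.9474
Denominator = 1.61 × 52.74 × 0.9474 = 80.45
D / 80.45 = 6270 / 80.45 = 77.94
d = 77.94^(1/0.79) = 77.94^1.2658 = 248.1 m

d ≈ 248 m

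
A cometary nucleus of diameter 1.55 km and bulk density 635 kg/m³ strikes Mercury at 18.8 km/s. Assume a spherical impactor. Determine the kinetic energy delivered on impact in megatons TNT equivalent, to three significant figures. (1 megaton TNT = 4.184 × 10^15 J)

E ≈ 52300 Mt TNT

d = 1550 m; v = 18800 m/s.
Mass m = (π/6) ρ d³ = (π/6) × 635 × (1550)³ = 1.238 × 10^12 kg
E = ½ m v² = 0.5 × 1.238 × 10^12 × (18800)² = 2.188 × 10^20 J
   = 2.188 × 10^20 / 4.184×10^15 = 52294 Mt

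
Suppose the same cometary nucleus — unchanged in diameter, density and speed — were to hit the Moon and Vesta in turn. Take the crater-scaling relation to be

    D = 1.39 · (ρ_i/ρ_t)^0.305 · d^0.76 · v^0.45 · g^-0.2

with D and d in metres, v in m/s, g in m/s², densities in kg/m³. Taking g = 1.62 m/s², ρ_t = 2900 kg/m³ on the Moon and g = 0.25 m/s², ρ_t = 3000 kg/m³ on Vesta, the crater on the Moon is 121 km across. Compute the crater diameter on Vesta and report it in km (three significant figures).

The impactor-only factors (d, v, ρ_i) cancel in the ratio, leaving D_Vesta/D_Moon = (g_Vesta/g_Moon)^-0.2 · (ρ_t,Moon/ρ_t,Vesta)^0.305.
(0.25/1.62)^-0.2 = 0.1543^-0.2 = 1.453
(2900/3000)^0.305 = 0.9667^0.305 = 0.9897
Ratio = 1.453 × 0.9897 = 1.438
D_Vesta = 1.438 × 121 km = 174 km

D ≈ 174 km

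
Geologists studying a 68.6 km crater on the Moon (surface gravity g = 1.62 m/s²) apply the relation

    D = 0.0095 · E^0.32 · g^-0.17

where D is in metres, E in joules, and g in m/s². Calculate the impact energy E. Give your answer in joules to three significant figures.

E ≈ 3.50 × 10^21 J

Rearranging: E = [D / (0.0095 · g^-0.17)]^(1/0.32).
D = 68600 m.
g^-0.17 = 1.62^-0.17 = 0.9213
D / (0.0095 × 0.9213) = 68600 / (8.752 × 10^-3) = 7.838 × 10^6
E = (7.838 × 10^6)^3.125 = 3.503 × 10^21 J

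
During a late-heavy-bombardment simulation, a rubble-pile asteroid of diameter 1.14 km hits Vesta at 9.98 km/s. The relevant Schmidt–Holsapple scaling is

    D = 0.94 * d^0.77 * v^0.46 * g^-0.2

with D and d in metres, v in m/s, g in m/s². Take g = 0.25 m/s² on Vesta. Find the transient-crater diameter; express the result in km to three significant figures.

In SI units: d = 1140 m, v = 9980 m/s.
d^0.77 = 1140^0.77 = 225.8
v^0.46 = 9980^0.46 = 69.12
g^-0.2 = 0.25^-0.2 = 1.320
D = 0.94 × 225.8 × 69.12 × 1.320 = 19366 m
   = 19.37 km

D ≈ 19.4 km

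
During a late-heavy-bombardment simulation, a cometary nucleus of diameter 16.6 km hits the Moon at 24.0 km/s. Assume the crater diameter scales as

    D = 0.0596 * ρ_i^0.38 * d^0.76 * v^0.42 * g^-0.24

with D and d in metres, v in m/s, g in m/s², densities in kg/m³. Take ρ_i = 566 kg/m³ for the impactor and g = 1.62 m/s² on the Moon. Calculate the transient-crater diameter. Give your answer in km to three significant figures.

D ≈ 65.8 km

In SI units: d = 16600 m, v = 24000 m/s.
ρ_i^0.38 = 566^0.38 = 11.12
d^0.76 = 16600^0.76 = 1612
v^0.42 = 24000^0.42 = 69.13
g^-0.24 = 1.62^-0.24 = 0.8907
D = 0.0596 × 11.12 × 1612 × 69.13 × 0.8907 = 65783 m
   = 65.78 km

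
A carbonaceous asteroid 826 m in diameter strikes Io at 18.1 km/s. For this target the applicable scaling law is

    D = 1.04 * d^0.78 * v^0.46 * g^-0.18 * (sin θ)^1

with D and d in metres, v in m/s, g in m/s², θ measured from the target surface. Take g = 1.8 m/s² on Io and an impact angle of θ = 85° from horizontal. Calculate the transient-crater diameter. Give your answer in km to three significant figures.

In SI units: v = 18100 m/s.
d^0.78 = 826^0.78 = 188.5
v^0.46 = 18100^0.46 = 90.89
g^-0.18 = 1.8^-0.18 = 0.8996
(sin 85°)^1 = 0.9962^1 = 0.9962
D = 1.04 × 188.5 × 90.89 × 0.8996 × 0.9962 = 15968 m
   = 15.97 km

D ≈ 16.0 km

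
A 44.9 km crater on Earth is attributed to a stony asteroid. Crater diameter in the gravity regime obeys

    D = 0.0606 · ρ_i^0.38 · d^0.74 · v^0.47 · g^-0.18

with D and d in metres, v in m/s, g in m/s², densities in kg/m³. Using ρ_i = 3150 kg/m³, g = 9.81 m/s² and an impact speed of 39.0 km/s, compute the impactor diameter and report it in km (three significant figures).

d ≈ 2.89 km

Rearranging for d: d = [D / (0.0606 · 3150^0.38 · 39000^0.47 · 9.81^-0.18)]^(1/0.74).
D = 44900 m.
3150^0.38 = 21.35
39000^0.47 = 143.8
9.81^-0.18 = 0.6630
Denominator = 0.0606 × 21.35 × 143.8 × 0.6630 = 123.4
D / 123.4 = 44900 / 123.4 = 363.9
d = 363.9^(1/0.74) = 363.9^1.3514 = 2890 m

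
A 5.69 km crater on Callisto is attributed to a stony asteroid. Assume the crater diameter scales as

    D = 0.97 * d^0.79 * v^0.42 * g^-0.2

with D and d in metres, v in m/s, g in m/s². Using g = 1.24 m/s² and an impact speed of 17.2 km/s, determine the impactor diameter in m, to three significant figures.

d ≈ 348 m

Rearranging for d: d = [D / (0.97 · 17200^0.42 · 1.24^-0.2)]^(1/0.79).
D = 5690 m.
17200^0.42 = 60.11
1.24^-0.2 = 0.9579
Denominator = 0.97 × 60.11 × 0.9579 = 55.85
D / 55.85 = 5690 / 55.85 = 101.9
d = 101.9^(1/0.79) = 101.9^1.2658 = 348.3 m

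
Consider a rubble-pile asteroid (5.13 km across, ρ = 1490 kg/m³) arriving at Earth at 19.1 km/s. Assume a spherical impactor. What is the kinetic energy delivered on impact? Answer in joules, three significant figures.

E ≈ 1.92 × 10^22 J

d = 5130 m; v = 19100 m/s.
Mass m = (π/6) ρ d³ = (π/6) × 1490 × (5130)³ = 1.053 × 10^14 kg
E = ½ m v² = 0.5 × 1.053 × 10^14 × (19100)² = 1.921 × 10^22 J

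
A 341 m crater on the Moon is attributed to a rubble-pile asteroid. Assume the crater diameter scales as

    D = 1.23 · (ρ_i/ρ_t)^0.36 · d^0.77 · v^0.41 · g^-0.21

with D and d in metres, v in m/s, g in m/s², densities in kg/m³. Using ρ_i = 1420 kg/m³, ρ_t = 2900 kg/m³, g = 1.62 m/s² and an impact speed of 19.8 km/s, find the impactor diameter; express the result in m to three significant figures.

d ≈ 12.2 m

Rearranging for d: d = [D / (1.23 · (1420/2900)^0.36 · 19800^0.41 · 1.62^-0.21)]^(1/0.77).
(1420/2900)^0.36 = 0.7733
19800^0.41 = 57.76
1.62^-0.21 = 0.9037
Denominator = 1.23 × 0.7733 × 57.76 × 0.9037 = 49.65
D / 49.65 = 341 / 49.65 = 6.868
d = 6.868^(1/0.77) = 6.868^1.2987 = 12.21 m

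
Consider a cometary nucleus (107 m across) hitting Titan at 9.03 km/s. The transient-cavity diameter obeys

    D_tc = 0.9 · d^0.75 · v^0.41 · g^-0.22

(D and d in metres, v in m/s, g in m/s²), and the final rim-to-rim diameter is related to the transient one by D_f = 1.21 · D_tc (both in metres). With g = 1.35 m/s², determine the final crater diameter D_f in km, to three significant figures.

D_f ≈ 1.42 km

v = 9030 m/s.
d^0.75 = 107^0.75 = 33.27
v^0.41 = 9030^0.41 = 41.86
g^-0.22 = 1.35^-0.22 = 0.9361
D_tc = 0.9 × 33.27 × 41.86 × 0.9361 = 1173 m
D_f = 1.21 × 1173 = 1419 m
     = 1.419 km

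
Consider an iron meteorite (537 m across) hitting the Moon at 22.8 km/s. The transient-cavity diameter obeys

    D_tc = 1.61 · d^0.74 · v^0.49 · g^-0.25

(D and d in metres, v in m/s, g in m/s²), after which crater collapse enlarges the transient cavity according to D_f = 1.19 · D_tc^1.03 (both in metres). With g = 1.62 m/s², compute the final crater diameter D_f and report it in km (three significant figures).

v = 22800 m/s.
d^0.74 = 537^0.74 = 104.8
v^0.49 = 22800^0.49 = 136.6
g^-0.25 = 1.62^-0.25 = 0.8864
D_tc = 1.61 × 104.8 × 136.6 × 0.8864 = 20430 m
D_f = 1.19 × (20430)^1.03 = 32743 m
     = 32.74 km

D_f ≈ 32.7 km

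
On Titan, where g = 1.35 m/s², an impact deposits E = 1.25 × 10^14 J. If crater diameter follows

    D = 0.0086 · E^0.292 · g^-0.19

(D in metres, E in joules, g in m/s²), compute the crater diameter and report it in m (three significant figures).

D ≈ 106 m

E^0.292 = (1.25 × 10^14)^0.292 = 1.307 × 10^4
g^-0.19 = 1.35^-0.19 = 0.9446
D = 0.0086 × 1.307 × 10^4 × 0.9446 = 106.2 m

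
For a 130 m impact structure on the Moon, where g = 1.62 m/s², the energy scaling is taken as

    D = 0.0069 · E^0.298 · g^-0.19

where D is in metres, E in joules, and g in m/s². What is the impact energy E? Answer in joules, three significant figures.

Rearranging: E = [D / (0.0069 · g^-0.19)]^(1/0.298).
g^-0.19 = 1.62^-0.19 = 0.9124
D / (0.0069 × 0.9124) = 130 / (6.296 × 10^-3) = 2.065 × 10^4
E = (2.065 × 10^4)^3.3557 = 3.017 × 10^14 J

E ≈ 3.02 × 10^14 J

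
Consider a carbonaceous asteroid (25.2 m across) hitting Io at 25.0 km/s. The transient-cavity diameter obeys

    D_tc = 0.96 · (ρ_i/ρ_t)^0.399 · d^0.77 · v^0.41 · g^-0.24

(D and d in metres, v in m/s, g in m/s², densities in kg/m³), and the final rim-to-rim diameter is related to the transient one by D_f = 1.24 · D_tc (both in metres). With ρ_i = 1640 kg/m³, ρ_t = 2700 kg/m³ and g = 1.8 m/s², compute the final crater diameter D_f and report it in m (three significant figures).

v = 25000 m/s.
(ρ_i/ρ_t)^0.399 = (1640/2700)^0.399 = 0.8196
d^0.77 = 25.2^0.77 = 12.00
v^0.41 = 25000^0.41 = 63.56
g^-0.24 = 1.8^-0.24 = 0.8684
D_tc = 0.96 × 0.8196 × 12.00 × 63.56 × 0.8684 = 521.1 m
D_f = 1.24 × 521.1 = 646.2 m

D_f ≈ 646 m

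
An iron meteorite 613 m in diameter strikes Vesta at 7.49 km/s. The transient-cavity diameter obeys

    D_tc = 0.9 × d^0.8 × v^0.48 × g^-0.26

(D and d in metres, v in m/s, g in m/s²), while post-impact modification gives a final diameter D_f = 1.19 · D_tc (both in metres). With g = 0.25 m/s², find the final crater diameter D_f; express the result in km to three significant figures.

v = 7490 m/s.
d^0.8 = 613^0.8 = 169.8
v^0.48 = 7490^0.48 = 72.40
g^-0.26 = 0.25^-0.26 = 1.434
D_tc = 0.9 × 169.8 × 72.40 × 1.434 = 15870 m
D_f = 1.19 × 15870 = 18885 m
     = 18.89 km

D_f ≈ 18.9 km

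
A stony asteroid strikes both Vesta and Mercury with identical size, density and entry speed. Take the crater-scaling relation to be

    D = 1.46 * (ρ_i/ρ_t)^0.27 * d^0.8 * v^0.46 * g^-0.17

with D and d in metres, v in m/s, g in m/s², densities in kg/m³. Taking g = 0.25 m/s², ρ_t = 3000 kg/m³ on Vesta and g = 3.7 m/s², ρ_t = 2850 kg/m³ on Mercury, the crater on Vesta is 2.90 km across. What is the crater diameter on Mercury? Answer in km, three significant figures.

The impactor-only factors (d, v, ρ_i) cancel in the ratio, leaving D_Mercury/D_Vesta = (g_Mercury/g_Vesta)^-0.17 · (ρ_t,Vesta/ρ_t,Mercury)^0.27.
(3.7/0.25)^-0.17 = 14.80^-0.17 = 0.6325
(3000/2850)^0.27 = 1.053^0.27 = 1.014
Ratio = 0.6325 × 1.014 = 0.6414
D_Mercury = 0.6414 × 2.90 km = 1.86 km

D ≈ 1.86 km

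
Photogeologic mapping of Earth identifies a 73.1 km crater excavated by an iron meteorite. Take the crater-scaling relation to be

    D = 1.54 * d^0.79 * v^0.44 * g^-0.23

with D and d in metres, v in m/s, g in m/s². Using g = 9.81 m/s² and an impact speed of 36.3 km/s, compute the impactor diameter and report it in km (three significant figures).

Rearranging for d: d = [D / (1.54 · 36300^0.44 · 9.81^-0.23)]^(1/0.79).
D = 73100 m.
36300^0.44 = 101.5
9.81^-0.23 = 0.5914
Denominator = 1.54 × 101.5 × 0.5914 = 92.44
D / 92.44 = 73100 / 92.44 = 790.8
d = 790.8^(1/0.79) = 790.8^1.2658 = 4660 m

d ≈ 4.66 km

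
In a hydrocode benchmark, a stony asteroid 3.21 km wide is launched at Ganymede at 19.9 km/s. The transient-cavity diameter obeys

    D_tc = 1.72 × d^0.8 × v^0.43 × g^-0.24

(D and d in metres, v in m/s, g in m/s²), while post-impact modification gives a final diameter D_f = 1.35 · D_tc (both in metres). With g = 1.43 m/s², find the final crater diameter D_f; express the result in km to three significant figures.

In SI: d = 3210 m, v = 19900 m/s.
d^0.8 = 3210^0.8 = 638.6
v^0.43 = 19900^0.43 = 70.55
g^-0.24 = 1.43^-0.24 = 0.9177
D_tc = 1.72 × 638.6 × 70.55 × 0.9177 = 71110 m
D_f = 1.35 × 71110 = 95998 m
     = 96.00 km

D_f ≈ 96.0 km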